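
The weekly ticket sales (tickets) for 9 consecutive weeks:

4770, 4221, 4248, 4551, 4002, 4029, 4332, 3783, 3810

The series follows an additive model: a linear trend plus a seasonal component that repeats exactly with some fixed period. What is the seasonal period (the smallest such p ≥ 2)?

3

First differences y_{t+1} − y_t: -549, 27, 303, -549, 27, 303, -549, 27, …
The difference pattern repeats every 3 terms and not for any smaller step, so p = 3.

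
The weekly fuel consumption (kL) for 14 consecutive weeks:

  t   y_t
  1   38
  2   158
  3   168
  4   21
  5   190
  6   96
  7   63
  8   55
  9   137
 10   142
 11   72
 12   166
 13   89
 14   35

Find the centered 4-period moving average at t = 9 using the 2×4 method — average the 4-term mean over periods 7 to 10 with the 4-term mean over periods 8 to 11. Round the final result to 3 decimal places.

Sum over 7–10: 63 + 55 + 137 + 142 = 397
Sum over 8–11: 55 + 137 + 142 + 72 = 406
CMA at t=9 = (397 + 406) / (2·4) = 803 / 8 = 100.375

100.375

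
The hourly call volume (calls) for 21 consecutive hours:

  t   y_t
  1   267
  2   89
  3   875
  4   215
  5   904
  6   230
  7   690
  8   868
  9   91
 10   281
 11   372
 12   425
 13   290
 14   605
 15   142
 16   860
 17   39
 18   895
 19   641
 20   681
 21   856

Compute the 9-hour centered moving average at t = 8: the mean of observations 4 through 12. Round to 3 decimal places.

452.889

Sum of periods 4–12: 215 + 904 + 230 + 690 + 868 + 91 + 281 + 372 + 425 = 4076
Divide by 9: 4076 / 9 = 452.889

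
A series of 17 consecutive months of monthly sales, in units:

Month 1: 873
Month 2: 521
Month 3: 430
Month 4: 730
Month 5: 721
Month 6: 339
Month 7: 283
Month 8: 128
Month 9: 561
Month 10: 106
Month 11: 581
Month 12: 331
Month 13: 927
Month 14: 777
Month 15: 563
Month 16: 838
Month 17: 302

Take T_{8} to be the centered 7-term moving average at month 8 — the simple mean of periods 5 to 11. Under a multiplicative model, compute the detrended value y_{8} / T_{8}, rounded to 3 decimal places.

0.330

Trend T_8 = (721 + 339 + 283 + 128 + 561 + 106 + 581) / 7 = 2719/7 = 388.42857
Ratio to trend: 128 / 388.42857 = 0.330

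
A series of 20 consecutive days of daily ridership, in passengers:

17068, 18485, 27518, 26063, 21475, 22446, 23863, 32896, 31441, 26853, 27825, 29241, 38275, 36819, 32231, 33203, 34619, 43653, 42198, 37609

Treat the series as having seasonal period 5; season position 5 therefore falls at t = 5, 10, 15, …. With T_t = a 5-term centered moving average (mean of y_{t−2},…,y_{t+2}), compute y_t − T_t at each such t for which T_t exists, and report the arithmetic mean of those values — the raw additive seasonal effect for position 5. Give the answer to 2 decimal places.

-2798.20

Season position 5 occurs at t = 5, 10, 15 (where T_t is defined).
t=5: T_5 = 24273.0000; y_5 − T_5 = 21475 − 24273.0000 = -2798.0000
t=10: T_10 = 29651.2000; y_10 − T_10 = 26853 − 29651.2000 = -2798.2000
t=15: T_15 = 35029.4000; y_15 − T_15 = 32231 − 35029.4000 = -2798.4000
Mean deviation: (-2798.0000 + -2798.2000 + -2798.4000) / 3 = -2798.20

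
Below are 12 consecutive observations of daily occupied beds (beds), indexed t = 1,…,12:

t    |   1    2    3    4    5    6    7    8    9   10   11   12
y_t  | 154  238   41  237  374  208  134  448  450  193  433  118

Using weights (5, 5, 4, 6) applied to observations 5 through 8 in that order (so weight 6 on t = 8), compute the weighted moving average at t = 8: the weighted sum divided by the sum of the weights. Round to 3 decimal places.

306.700

Weighted sum: 5·374 + 5·208 + 4·134 + 6·448 = 1870 + 1040 + 536 + 2688 = 6134
Weight total: 5 + 5 + 4 + 6 = 20
WMA = 6134 / 20 = 306.700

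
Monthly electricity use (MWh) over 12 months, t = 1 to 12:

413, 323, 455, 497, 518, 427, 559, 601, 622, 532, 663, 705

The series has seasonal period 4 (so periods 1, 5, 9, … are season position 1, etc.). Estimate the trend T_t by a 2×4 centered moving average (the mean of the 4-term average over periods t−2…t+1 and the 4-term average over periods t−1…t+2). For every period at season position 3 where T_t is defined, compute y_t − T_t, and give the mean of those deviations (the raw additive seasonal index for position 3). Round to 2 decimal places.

Season position 3 occurs at t = 3, 7 (where T_t is defined).
t=3: T_3 = 435.1250; y_3 − T_3 = 455 − 435.1250 = 19.8750
t=7: T_7 = 539.2500; y_7 − T_7 = 559 − 539.2500 = 19.7500
Mean deviation: (19.8750 + 19.7500) / 2 = 19.81

19.81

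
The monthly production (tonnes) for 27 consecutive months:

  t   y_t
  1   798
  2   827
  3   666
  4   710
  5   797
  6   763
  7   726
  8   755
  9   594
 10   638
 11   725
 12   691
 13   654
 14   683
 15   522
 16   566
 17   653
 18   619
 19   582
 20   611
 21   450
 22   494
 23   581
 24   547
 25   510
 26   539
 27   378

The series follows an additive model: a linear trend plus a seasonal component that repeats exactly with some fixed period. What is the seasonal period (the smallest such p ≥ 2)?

First differences y_{t+1} − y_t: 29, -161, 44, 87, -34, -37, 29, -161, 44, 87, -34, -37, 29, -161, …
The difference pattern repeats every 6 terms and not for any smaller step, so p = 6.

6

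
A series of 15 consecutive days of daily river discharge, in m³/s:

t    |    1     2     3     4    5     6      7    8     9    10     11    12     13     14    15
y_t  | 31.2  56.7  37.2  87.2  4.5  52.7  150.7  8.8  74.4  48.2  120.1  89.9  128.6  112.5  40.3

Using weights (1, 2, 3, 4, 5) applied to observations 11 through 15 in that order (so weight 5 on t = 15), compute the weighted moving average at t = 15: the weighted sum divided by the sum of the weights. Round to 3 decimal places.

89.147

Weighted sum: 1·120.1 + 2·89.9 + 3·128.6 + 4·112.5 + 5·40.3 = 120.1 + 179.8 + 385.8 + 450.0 + 201.5 = 1337.2
Weight total: 1 + 2 + 3 + 4 + 5 = 15
WMA = 1337.2 / 15 = 89.147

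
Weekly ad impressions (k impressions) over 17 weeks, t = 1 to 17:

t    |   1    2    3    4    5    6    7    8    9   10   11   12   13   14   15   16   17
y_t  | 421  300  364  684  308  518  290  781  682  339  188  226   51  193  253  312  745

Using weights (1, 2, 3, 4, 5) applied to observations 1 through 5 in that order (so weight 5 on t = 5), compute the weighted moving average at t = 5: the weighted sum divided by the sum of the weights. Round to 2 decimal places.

425.93

Weighted sum: 1·421 + 2·300 + 3·364 + 4·684 + 5·308 = 421 + 600 + 1092 + 2736 + 1540 = 6389
Weight total: 1 + 2 + 3 + 4 + 5 = 15
WMA = 6389 / 15 = 425.93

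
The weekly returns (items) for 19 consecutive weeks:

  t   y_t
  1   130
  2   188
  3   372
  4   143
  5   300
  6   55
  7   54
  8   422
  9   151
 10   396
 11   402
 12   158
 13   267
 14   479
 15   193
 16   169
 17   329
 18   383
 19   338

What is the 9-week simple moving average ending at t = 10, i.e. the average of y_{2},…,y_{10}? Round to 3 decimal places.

231.222

Sum of periods 2–10: 188 + 372 + 143 + 300 + 55 + 54 + 422 + 151 + 396 = 2081
Divide by 9: 2081 / 9 = 231.222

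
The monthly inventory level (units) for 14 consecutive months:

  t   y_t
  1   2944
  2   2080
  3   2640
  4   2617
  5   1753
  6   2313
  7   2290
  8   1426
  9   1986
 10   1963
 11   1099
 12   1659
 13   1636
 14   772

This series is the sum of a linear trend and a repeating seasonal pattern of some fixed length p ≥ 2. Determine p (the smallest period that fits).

First differences y_{t+1} − y_t: -864, 560, -23, -864, 560, -23, -864, 560, …
The difference pattern repeats every 3 terms and not for any smaller step, so p = 3.

3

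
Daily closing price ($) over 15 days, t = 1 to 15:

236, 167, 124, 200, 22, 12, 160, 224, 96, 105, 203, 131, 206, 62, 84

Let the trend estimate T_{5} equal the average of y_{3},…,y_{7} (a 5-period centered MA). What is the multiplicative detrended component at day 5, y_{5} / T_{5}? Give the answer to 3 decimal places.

0.212

Trend T_5 = (124 + 200 + 22 + 12 + 160) / 5 = 518/5 = 103.60000
Ratio to trend: 22 / 103.60000 = 0.212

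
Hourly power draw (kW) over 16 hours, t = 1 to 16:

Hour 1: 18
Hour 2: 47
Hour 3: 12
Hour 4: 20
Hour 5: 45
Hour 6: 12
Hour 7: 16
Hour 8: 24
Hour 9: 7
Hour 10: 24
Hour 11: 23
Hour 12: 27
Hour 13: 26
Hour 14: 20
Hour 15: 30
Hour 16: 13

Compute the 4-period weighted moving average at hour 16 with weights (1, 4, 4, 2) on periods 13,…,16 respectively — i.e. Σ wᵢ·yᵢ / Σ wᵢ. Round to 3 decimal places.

Weighted sum: 1·26 + 4·20 + 4·30 + 2·13 = 26 + 80 + 120 + 26 = 252
Weight total: 1 + 4 + 4 + 2 = 11
WMA = 252 / 11 = 22.909

22.909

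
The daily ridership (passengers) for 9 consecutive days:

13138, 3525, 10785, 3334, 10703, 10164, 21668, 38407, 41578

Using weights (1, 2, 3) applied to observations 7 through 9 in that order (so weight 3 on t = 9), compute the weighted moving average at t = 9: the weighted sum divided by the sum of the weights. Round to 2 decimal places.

37202.67

Weighted sum: 1·21668 + 2·38407 + 3·41578 = 21668 + 76814 + 124734 = 223216
Weight total: 1 + 2 + 3 = 6
WMA = 223216 / 6 = 37202.67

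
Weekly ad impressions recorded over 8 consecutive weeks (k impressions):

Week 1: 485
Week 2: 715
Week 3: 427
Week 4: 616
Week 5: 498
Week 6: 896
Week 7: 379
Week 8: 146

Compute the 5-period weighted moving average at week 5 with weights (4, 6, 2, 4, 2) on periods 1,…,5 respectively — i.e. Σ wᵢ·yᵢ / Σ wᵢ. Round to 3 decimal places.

Weighted sum: 4·485 + 6·715 + 2·427 + 4·616 + 2·498 = 1940 + 4290 + 854 + 2464 + 996 = 10544
Weight total: 4 + 6 + 2 + 4 + 2 = 18
WMA = 10544 / 18 = 585.778

585.778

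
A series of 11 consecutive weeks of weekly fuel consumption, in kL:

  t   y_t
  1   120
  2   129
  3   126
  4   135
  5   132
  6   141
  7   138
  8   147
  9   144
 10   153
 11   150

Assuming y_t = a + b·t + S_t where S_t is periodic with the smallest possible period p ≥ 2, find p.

2

First differences y_{t+1} − y_t: 9, -3, 9, -3, 9, -3, …
The difference pattern repeats every 2 terms and not for any smaller step, so p = 2.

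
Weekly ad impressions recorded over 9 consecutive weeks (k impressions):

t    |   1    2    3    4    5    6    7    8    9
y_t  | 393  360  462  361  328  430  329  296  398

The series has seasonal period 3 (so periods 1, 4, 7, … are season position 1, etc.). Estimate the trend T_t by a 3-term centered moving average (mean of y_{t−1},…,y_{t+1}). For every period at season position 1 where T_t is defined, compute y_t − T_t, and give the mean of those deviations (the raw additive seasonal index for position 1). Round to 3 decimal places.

Season position 1 occurs at t = 4, 7 (where T_t is defined).
t=4: T_4 = 383.66667; y_4 − T_4 = 361 − 383.66667 = -22.66667
t=7: T_7 = 351.66667; y_7 − T_7 = 329 − 351.66667 = -22.66667
Mean deviation: (-22.66667 + -22.66667) / 2 = -22.667

-22.667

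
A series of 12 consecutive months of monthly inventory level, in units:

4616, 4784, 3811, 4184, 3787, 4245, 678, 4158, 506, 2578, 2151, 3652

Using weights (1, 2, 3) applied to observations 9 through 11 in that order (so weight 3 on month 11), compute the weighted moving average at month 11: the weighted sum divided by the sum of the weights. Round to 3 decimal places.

Weighted sum: 1·506 + 2·2578 + 3·2151 = 506 + 5156 + 6453 = 12115
Weight total: 1 + 2 + 3 = 6
WMA = 12115 / 6 = 2019.167

2019.167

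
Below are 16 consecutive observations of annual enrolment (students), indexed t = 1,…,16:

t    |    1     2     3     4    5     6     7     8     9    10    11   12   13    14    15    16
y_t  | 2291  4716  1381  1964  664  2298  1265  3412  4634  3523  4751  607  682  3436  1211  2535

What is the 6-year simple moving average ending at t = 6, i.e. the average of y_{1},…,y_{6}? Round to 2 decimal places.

Sum of periods 1–6: 2291 + 4716 + 1381 + 1964 + 664 + 2298 = 13314
Divide by 6: 13314 / 6 = 2219.00

2219.00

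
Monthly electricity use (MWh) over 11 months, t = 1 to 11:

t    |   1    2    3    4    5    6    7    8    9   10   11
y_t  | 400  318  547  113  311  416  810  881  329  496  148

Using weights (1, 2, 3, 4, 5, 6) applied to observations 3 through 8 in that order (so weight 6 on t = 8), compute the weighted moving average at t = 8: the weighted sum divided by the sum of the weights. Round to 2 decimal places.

605.05

Weighted sum: 1·547 + 2·113 + 3·311 + 4·416 + 5·810 + 6·881 = 547 + 226 + 933 + 1664 + 4050 + 5286 = 12706
Weight total: 1 + 2 + 3 + 4 + 5 + 6 = 21
WMA = 12706 / 21 = 605.05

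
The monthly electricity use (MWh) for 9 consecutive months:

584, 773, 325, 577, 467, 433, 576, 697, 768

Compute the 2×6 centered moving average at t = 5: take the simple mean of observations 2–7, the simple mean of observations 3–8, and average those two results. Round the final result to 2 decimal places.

Sum over 2–7: 773 + 325 + 577 + 467 + 433 + 576 = 3151
Sum over 3–8: 325 + 577 + 467 + 433 + 576 + 697 = 3075
CMA at t=5 = (3151 + 3075) / (2·6) = 6226 / 12 = 518.83

518.83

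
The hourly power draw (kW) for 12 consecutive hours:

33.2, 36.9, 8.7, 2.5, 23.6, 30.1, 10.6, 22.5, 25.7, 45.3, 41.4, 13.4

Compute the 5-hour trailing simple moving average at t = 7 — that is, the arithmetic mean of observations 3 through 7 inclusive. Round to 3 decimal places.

Sum of periods 3–7: 8.7 + 2.5 + 23.6 + 30.1 + 10.6 = 75.5
Divide by 5: 75.5 / 5 = 15.100

15.100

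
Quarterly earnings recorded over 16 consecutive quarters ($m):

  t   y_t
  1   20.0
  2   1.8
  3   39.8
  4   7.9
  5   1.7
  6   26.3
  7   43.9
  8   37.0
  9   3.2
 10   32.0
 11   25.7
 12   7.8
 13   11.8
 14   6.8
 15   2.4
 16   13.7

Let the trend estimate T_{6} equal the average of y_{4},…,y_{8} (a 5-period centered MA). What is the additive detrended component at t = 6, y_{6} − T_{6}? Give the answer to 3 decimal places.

Trend T_6 = (7.9 + 1.7 + 26.3 + 43.9 + 37.0) / 5 = 116.8/5 = 23.36000
Detrended value: 26.3 − 23.36000 = 2.940

2.940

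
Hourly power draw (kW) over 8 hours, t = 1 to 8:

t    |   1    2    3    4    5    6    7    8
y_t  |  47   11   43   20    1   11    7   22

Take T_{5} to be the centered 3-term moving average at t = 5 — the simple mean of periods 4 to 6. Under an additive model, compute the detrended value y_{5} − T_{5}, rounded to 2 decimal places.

-9.67

Trend T_5 = (20 + 1 + 11) / 3 = 32/3 = 10.6667
Detrended value: 1 − 10.6667 = -9.67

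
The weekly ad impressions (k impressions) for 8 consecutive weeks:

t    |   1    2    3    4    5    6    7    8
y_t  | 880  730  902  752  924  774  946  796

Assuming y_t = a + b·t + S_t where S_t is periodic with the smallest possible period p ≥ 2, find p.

2

First differences y_{t+1} − y_t: -150, 172, -150, 172, -150, 172, …
The difference pattern repeats every 2 terms and not for any smaller step, so p = 2.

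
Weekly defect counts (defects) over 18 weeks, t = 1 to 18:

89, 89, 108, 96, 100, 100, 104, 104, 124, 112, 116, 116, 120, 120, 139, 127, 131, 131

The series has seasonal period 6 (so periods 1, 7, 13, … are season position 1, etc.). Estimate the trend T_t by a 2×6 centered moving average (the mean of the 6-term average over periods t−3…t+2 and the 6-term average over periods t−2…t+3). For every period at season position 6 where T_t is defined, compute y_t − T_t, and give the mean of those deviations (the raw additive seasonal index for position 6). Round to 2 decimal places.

-3.29

Season position 6 occurs at t = 6, 12 (where T_t is defined).
t=6: T_6 = 103.3333; y_6 − T_6 = 100 − 103.3333 = -3.3333
t=12: T_12 = 119.2500; y_12 − T_12 = 116 − 119.2500 = -3.2500
Mean deviation: (-3.3333 + -3.2500) / 2 = -3.29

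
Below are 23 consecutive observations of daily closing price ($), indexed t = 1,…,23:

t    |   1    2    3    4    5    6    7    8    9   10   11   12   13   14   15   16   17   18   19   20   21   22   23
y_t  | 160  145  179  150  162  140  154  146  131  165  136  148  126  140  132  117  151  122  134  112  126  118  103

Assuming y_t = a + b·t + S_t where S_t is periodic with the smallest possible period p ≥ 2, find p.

7

First differences y_{t+1} − y_t: -15, 34, -29, 12, -22, 14, -8, -15, 34, -29, 12, -22, 14, -8, -15, 34, …
The difference pattern repeats every 7 terms and not for any smaller step, so p = 7.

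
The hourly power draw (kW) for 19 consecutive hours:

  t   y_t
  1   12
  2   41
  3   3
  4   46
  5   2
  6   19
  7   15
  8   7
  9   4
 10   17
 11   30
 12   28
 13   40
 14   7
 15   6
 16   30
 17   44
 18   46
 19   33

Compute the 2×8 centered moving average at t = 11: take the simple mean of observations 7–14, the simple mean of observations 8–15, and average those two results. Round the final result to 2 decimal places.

17.94

Sum over 7–14: 15 + 7 + 4 + 17 + 30 + 28 + 40 + 7 = 148
Sum over 8–15: 7 + 4 + 17 + 30 + 28 + 40 + 7 + 6 = 139
CMA at t=11 = (148 + 139) / (2·8) = 287 / 16 = 17.94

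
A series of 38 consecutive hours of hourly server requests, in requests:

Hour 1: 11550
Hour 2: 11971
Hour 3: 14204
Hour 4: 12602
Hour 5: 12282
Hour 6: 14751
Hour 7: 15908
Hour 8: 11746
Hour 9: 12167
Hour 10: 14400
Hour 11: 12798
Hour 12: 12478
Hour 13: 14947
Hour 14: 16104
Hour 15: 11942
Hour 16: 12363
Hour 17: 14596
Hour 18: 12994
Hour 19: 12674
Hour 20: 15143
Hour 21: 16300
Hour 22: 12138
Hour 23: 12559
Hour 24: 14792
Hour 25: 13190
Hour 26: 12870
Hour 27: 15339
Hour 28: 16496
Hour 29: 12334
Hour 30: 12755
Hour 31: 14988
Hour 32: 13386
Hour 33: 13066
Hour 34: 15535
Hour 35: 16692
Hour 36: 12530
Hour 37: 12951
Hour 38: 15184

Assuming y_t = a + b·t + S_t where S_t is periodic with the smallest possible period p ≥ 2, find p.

First differences y_{t+1} − y_t: 421, 2233, -1602, -320, 2469, 1157, -4162, 421, 2233, -1602, -320, 2469, 1157, -4162, 421, 2233, …
The difference pattern repeats every 7 terms and not for any smaller step, so p = 7.

7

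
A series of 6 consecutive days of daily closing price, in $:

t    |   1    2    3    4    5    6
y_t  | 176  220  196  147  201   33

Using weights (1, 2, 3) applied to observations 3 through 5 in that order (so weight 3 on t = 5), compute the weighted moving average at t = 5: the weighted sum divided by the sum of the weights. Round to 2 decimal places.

182.17

Weighted sum: 1·196 + 2·147 + 3·201 = 196 + 294 + 603 = 1093
Weight total: 1 + 2 + 3 = 6
WMA = 1093 / 6 = 182.17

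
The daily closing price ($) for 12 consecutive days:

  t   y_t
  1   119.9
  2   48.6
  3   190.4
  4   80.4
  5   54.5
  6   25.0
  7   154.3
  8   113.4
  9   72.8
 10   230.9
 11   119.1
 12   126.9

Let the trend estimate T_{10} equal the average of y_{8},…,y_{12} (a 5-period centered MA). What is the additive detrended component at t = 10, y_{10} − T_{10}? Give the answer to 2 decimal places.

98.28

Trend T_10 = (113.4 + 72.8 + 230.9 + 119.1 + 126.9) / 5 = 663.1/5 = 132.6200
Detrended value: 230.9 − 132.6200 = 98.28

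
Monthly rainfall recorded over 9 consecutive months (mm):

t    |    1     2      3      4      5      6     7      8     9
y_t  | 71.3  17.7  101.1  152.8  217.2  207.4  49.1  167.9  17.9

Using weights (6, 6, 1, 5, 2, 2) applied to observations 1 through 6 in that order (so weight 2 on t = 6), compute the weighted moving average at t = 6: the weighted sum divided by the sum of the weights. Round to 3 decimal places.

102.195

Weighted sum: 6·71.3 + 6·17.7 + 1·101.1 + 5·152.8 + 2·217.2 + 2·207.4 = 427.8 + 106.2 + 101.1 + 764.0 + 434.4 + 414.8 = 2248.3
Weight total: 6 + 6 + 1 + 5 + 2 + 2 = 22
WMA = 2248.3 / 22 = 102.195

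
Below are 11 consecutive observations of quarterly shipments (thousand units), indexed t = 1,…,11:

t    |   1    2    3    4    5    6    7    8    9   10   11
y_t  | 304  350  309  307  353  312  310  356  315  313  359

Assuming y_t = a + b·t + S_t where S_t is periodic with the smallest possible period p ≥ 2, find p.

First differences y_{t+1} − y_t: 46, -41, -2, 46, -41, -2, 46, -41, …
The difference pattern repeats every 3 terms and not for any smaller step, so p = 3.

3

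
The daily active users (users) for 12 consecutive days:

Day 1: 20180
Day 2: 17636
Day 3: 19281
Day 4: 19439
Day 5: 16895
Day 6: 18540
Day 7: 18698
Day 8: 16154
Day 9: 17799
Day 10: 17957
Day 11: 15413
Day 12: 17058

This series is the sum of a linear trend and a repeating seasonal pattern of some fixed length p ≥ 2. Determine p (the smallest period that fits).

First differences y_{t+1} − y_t: -2544, 1645, 158, -2544, 1645, 158, -2544, 1645, …
The difference pattern repeats every 3 terms and not for any smaller step, so p = 3.

3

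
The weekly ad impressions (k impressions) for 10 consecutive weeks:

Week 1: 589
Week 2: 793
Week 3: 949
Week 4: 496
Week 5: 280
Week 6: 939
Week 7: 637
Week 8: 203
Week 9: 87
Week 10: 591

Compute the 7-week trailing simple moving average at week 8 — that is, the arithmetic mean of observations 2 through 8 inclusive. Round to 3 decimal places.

613.857

Sum of periods 2–8: 793 + 949 + 496 + 280 + 939 + 637 + 203 = 4297
Divide by 7: 4297 / 7 = 613.857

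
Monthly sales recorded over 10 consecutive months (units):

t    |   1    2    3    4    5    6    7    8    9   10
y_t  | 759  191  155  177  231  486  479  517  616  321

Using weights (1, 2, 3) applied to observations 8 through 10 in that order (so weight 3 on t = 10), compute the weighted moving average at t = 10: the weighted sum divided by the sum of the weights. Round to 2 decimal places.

Weighted sum: 1·517 + 2·616 + 3·321 = 517 + 1232 + 963 = 2712
Weight total: 1 + 2 + 3 = 6
WMA = 2712 / 6 = 452.00

452.00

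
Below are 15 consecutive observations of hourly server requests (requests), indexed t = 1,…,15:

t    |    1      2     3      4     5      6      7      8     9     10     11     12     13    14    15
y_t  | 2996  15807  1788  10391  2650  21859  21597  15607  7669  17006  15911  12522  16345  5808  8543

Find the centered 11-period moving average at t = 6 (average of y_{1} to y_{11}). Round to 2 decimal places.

12116.45

Sum of periods 1–11: 2996 + 15807 + 1788 + 10391 + 2650 + 21859 + 21597 + 15607 + 7669 + 17006 + 15911 = 133281
Divide by 11: 133281 / 11 = 12116.45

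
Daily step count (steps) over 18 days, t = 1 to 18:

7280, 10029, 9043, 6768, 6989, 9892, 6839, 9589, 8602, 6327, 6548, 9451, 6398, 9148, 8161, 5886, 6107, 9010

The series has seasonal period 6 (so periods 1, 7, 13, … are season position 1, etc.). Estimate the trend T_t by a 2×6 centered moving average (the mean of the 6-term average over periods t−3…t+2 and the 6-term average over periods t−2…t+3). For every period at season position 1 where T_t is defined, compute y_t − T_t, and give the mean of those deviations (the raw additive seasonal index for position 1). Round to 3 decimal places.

Season position 1 occurs at t = 7, 13 (where T_t is defined).
t=7: T_7 = 8076.41667; y_7 − T_7 = 6839 − 8076.41667 = -1237.41667
t=13: T_13 = 7635.41667; y_13 − T_13 = 6398 − 7635.41667 = -1237.41667
Mean deviation: (-1237.41667 + -1237.41667) / 2 = -1237.417

-1237.417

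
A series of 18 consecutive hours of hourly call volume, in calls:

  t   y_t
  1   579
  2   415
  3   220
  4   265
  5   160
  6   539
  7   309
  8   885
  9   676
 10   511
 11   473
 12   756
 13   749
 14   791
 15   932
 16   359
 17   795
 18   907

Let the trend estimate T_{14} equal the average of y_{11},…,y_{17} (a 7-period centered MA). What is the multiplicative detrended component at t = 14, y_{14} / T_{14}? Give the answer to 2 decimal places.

1.14

Trend T_14 = (473 + 756 + 749 + 791 + 932 + 359 + 795) / 7 = 4855/7 = 693.5714
Ratio to trend: 791 / 693.5714 = 1.14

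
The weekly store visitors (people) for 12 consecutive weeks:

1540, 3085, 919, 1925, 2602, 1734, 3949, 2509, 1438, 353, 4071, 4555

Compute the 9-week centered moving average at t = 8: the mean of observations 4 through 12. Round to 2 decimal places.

2570.67

Sum of periods 4–12: 1925 + 2602 + 1734 + 3949 + 2509 + 1438 + 353 + 4071 + 4555 = 23136
Divide by 9: 23136 / 9 = 2570.67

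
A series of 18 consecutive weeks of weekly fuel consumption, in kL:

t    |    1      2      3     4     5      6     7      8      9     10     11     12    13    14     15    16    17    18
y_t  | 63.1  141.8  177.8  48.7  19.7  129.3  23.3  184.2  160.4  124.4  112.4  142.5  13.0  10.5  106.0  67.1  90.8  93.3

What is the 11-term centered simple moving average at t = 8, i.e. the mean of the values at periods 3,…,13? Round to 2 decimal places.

Sum of periods 3–13: 177.8 + 48.7 + 19.7 + 129.3 + 23.3 + 184.2 + 160.4 + 124.4 + 112.4 + 142.5 + 13.0 = 1135.7
Divide by 11: 1135.7 / 11 = 103.25

103.25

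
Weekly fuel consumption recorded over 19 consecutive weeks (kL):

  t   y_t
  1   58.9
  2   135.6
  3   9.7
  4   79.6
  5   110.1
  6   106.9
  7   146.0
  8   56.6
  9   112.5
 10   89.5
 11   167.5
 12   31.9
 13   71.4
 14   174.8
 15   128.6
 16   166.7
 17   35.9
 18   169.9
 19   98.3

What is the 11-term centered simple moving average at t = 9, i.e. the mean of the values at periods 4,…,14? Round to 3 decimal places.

104.255

Sum of periods 4–14: 79.6 + 110.1 + 106.9 + 146.0 + 56.6 + 112.5 + 89.5 + 167.5 + 31.9 + 71.4 + 174.8 = 1146.8
Divide by 11: 1146.8 / 11 = 104.255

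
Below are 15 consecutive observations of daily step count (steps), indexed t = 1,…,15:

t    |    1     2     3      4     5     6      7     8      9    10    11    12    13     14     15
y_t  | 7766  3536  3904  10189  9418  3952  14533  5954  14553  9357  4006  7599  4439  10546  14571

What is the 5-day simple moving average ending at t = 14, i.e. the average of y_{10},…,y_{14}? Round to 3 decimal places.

Sum of periods 10–14: 9357 + 4006 + 7599 + 4439 + 10546 = 35947
Divide by 5: 35947 / 5 = 7189.400

7189.400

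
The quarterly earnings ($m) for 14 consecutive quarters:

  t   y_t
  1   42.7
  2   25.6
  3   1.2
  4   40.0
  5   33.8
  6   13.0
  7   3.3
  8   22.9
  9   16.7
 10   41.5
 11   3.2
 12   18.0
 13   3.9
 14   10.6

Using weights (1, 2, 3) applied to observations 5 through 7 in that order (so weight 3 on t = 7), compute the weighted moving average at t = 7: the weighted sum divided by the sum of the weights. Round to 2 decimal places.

11.62

Weighted sum: 1·33.8 + 2·13.0 + 3·3.3 = 33.8 + 26.0 + 9.9 = 69.7
Weight total: 1 + 2 + 3 = 6
WMA = 69.7 / 6 = 11.62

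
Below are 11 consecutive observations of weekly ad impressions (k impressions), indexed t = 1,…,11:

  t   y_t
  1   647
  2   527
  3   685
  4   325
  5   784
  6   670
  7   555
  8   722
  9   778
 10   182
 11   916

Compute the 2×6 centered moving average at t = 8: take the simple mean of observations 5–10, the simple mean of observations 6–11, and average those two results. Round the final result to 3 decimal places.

626.167

Sum over 5–10: 784 + 670 + 555 + 722 + 778 + 182 = 3691
Sum over 6–11: 670 + 555 + 722 + 778 + 182 + 916 = 3823
CMA at t=8 = (3691 + 3823) / (2·6) = 7514 / 12 = 626.167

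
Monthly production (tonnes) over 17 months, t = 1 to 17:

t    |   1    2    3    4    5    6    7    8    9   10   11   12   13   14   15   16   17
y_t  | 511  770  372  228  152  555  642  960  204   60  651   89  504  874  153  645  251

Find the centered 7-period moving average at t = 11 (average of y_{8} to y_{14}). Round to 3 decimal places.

477.429

Sum of periods 8–14: 960 + 204 + 60 + 651 + 89 + 504 + 874 = 3342
Divide by 7: 3342 / 7 = 477.429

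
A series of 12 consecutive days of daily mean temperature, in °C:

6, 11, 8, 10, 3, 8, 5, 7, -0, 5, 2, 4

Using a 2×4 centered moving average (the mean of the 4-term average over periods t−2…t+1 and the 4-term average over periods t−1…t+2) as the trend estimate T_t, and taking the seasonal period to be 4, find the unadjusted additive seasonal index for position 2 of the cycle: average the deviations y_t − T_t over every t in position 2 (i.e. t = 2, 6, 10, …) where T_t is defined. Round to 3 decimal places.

Season position 2 occurs at t = 6, 10 (where T_t is defined).
t=6: T_6 = 6.12500; y_6 − T_6 = 8 − 6.12500 = 1.87500
t=10: T_10 = 3.12500; y_10 − T_10 = 5 − 3.12500 = 1.87500
Mean deviation: (1.87500 + 1.87500) / 2 = 1.875

1.875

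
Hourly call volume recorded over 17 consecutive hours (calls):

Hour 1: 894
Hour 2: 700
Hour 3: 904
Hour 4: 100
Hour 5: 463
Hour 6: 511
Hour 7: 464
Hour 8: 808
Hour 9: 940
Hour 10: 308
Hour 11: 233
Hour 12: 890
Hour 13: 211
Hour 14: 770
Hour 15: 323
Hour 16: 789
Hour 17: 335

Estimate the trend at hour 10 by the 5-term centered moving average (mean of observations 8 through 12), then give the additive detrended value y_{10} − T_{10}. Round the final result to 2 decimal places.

-327.80

Trend T_10 = (808 + 940 + 308 + 233 + 890) / 5 = 3179/5 = 635.8000
Detrended value: 308 − 635.8000 = -327.80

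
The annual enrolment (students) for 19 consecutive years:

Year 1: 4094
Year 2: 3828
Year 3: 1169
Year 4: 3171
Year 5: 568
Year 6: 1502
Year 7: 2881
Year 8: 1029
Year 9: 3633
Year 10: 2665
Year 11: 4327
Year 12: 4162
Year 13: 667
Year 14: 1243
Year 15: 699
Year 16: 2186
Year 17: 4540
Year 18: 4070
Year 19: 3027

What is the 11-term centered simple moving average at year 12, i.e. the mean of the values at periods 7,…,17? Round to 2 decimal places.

Sum of periods 7–17: 2881 + 1029 + 3633 + 2665 + 4327 + 4162 + 667 + 1243 + 699 + 2186 + 4540 = 28032
Divide by 11: 28032 / 11 = 2548.36

2548.36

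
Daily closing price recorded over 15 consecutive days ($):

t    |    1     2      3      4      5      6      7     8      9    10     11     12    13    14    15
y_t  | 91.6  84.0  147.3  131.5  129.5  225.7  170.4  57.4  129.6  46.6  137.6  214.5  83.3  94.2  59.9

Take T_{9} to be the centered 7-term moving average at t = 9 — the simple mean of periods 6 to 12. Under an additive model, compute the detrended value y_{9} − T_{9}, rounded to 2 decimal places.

-10.66

Trend T_9 = (225.7 + 170.4 + 57.4 + 129.6 + 46.6 + 137.6 + 214.5) / 7 = 981.8/7 = 140.2571
Detrended value: 129.6 − 140.2571 = -10.66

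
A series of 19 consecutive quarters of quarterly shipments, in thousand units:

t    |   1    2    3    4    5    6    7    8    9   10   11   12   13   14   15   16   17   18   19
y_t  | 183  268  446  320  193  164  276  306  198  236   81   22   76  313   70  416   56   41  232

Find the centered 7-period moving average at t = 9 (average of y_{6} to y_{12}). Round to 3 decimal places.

183.286

Sum of periods 6–12: 164 + 276 + 306 + 198 + 236 + 81 + 22 = 1283
Divide by 7: 1283 / 7 = 183.286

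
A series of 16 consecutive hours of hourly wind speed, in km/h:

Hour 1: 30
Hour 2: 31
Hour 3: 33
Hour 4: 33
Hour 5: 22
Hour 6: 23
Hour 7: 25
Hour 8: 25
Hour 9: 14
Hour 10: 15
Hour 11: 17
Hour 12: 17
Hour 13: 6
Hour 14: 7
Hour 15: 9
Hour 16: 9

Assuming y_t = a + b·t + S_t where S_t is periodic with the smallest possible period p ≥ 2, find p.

4

First differences y_{t+1} − y_t: 1, 2, 0, -11, 1, 2, 0, -11, 1, 2, …
The difference pattern repeats every 4 terms and not for any smaller step, so p = 4.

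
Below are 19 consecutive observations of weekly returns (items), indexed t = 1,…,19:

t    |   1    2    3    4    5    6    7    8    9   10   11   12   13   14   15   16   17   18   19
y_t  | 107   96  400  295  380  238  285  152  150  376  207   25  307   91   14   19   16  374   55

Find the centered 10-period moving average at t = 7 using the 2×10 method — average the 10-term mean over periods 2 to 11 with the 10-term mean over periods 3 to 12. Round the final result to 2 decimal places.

254.35

Sum over 2–11: 96 + 400 + 295 + 380 + 238 + 285 + 152 + 150 + 376 + 207 = 2579
Sum over 3–12: 400 + 295 + 380 + 238 + 285 + 152 + 150 + 376 + 207 + 25 = 2508
CMA at t=7 = (2579 + 2508) / (2·10) = 5087 / 20 = 254.35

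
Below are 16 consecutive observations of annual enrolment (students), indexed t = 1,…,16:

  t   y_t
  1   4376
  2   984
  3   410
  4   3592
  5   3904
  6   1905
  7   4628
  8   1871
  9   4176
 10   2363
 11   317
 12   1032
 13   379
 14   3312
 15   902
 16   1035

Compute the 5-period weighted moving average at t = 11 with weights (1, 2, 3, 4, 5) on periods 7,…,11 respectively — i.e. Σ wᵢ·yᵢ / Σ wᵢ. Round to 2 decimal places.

2129.00

Weighted sum: 1·4628 + 2·1871 + 3·4176 + 4·2363 + 5·317 = 4628 + 3742 + 12528 + 9452 + 1585 = 31935
Weight total: 1 + 2 + 3 + 4 + 5 = 15
WMA = 31935 / 15 = 2129.00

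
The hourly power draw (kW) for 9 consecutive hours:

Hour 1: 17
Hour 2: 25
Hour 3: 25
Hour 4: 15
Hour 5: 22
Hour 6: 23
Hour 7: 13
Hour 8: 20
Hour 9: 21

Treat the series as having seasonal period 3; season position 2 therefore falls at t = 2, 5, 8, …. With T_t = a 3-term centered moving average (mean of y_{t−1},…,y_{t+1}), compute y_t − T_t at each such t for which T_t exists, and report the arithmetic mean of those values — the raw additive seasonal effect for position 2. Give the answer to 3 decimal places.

2.222

Season position 2 occurs at t = 2, 5, 8 (where T_t is defined).
t=2: T_2 = 22.33333; y_2 − T_2 = 25 − 22.33333 = 2.66667
t=5: T_5 = 20.00000; y_5 − T_5 = 22 − 20.00000 = 2.00000
t=8: T_8 = 18.00000; y_8 − T_8 = 20 − 18.00000 = 2.00000
Mean deviation: (2.66667 + 2.00000 + 2.00000) / 3 = 2.222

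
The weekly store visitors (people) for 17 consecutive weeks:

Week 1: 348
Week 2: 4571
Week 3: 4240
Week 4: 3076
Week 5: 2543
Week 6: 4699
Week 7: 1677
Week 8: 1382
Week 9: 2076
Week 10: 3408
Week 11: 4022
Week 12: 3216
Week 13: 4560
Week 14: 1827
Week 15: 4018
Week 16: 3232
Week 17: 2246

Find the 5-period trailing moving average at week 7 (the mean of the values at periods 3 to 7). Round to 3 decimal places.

Sum of periods 3–7: 4240 + 3076 + 2543 + 4699 + 1677 = 16235
Divide by 5: 16235 / 5 = 3247.000

3247.000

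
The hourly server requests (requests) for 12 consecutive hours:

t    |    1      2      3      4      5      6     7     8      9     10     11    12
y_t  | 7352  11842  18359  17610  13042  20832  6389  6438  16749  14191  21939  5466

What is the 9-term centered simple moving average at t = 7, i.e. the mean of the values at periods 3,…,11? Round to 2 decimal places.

Sum of periods 3–11: 18359 + 17610 + 13042 + 20832 + 6389 + 6438 + 16749 + 14191 + 21939 = 135549
Divide by 9: 135549 / 9 = 15061.00

15061.00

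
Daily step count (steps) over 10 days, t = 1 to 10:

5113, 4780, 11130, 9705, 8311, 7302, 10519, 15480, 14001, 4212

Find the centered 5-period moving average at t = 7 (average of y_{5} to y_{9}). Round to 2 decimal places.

11122.60

Sum of periods 5–9: 8311 + 7302 + 10519 + 15480 + 14001 = 55613
Divide by 5: 55613 / 5 = 11122.60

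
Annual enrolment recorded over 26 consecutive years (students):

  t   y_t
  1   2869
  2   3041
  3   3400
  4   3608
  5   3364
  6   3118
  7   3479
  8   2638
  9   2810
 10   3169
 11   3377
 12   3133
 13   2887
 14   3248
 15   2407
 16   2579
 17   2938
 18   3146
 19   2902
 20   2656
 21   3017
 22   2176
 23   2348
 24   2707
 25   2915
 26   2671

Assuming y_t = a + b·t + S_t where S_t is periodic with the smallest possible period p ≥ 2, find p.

First differences y_{t+1} − y_t: 172, 359, 208, -244, -246, 361, -841, 172, 359, 208, -244, -246, 361, -841, 172, 359, …
The difference pattern repeats every 7 terms and not for any smaller step, so p = 7.

7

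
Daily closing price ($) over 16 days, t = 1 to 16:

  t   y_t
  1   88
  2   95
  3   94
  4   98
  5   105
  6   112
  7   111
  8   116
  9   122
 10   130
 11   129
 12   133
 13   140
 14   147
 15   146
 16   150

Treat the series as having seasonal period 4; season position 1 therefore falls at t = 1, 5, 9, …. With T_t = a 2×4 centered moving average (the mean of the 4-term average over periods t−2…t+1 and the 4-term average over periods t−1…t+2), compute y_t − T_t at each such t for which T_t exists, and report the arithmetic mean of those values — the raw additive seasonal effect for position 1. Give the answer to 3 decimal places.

Season position 1 occurs at t = 5, 9, 13 (where T_t is defined).
t=5: T_5 = 104.37500; y_5 − T_5 = 105 − 104.37500 = 0.62500
t=9: T_9 = 122.00000; y_9 − T_9 = 122 − 122.00000 = 0.00000
t=13: T_13 = 139.37500; y_13 − T_13 = 140 − 139.37500 = 0.62500
Mean deviation: (0.62500 + 0.00000 + 0.62500) / 3 = 0.417

0.417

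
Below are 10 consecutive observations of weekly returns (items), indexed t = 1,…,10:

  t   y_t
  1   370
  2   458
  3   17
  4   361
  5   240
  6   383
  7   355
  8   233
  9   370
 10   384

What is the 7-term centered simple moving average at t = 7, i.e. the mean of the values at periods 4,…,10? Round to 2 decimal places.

332.29

Sum of periods 4–10: 361 + 240 + 383 + 355 + 233 + 370 + 384 = 2326
Divide by 7: 2326 / 7 = 332.29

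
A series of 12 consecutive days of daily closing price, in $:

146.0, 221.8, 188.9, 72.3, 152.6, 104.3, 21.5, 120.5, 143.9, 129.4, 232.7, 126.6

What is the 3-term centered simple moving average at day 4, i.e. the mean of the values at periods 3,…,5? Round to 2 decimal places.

Sum of periods 3–5: 188.9 + 72.3 + 152.6 = 413.8
Divide by 3: 413.8 / 3 = 137.93

137.93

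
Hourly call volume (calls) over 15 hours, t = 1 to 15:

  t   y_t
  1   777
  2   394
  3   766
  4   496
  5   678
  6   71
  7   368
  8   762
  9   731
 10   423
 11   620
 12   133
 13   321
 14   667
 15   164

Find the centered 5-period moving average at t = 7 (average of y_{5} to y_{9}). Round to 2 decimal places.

522.00

Sum of periods 5–9: 678 + 71 + 368 + 762 + 731 = 2610
Divide by 5: 2610 / 5 = 522.00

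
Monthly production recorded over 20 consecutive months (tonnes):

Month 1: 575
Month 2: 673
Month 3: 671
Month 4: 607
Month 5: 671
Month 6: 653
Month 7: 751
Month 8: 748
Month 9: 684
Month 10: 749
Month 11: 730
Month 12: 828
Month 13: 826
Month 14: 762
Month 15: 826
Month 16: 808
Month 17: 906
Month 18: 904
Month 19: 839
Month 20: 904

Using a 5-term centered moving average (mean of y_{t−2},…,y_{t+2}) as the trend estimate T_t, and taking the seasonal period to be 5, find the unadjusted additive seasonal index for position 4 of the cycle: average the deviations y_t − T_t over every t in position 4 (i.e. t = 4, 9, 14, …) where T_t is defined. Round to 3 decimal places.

Season position 4 occurs at t = 4, 9, 14 (where T_t is defined).
t=4: T_4 = 655.00000; y_4 − T_4 = 607 − 655.00000 = -48.00000
t=9: T_9 = 732.40000; y_9 − T_9 = 684 − 732.40000 = -48.40000
t=14: T_14 = 810.00000; y_14 − T_14 = 762 − 810.00000 = -48.00000
Mean deviation: (-48.00000 + -48.40000 + -48.00000) / 3 = -48.133

-48.133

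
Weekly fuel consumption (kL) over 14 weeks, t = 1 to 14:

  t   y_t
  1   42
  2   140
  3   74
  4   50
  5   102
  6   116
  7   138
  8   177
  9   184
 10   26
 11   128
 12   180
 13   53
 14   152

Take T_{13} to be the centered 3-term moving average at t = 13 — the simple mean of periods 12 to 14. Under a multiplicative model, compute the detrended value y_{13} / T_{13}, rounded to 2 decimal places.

0.41

Trend T_13 = (180 + 53 + 152) / 3 = 385/3 = 128.3333
Ratio to trend: 53 / 128.3333 = 0.41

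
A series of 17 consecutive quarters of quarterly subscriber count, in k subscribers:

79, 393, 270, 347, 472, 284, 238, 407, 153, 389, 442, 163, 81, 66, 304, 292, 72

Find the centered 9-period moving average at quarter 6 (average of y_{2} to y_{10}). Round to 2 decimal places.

Sum of periods 2–10: 393 + 270 + 347 + 472 + 284 + 238 + 407 + 153 + 389 = 2953
Divide by 9: 2953 / 9 = 328.11

328.11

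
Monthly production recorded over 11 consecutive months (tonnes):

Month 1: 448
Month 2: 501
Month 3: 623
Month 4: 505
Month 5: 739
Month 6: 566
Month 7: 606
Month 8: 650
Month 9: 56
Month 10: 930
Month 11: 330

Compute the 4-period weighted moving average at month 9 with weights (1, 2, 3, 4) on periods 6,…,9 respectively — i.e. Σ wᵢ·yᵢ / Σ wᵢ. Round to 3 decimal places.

395.200

Weighted sum: 1·566 + 2·606 + 3·650 + 4·56 = 566 + 1212 + 1950 + 224 = 3952
Weight total: 1 + 2 + 3 + 4 = 10
WMA = 3952 / 10 = 395.200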